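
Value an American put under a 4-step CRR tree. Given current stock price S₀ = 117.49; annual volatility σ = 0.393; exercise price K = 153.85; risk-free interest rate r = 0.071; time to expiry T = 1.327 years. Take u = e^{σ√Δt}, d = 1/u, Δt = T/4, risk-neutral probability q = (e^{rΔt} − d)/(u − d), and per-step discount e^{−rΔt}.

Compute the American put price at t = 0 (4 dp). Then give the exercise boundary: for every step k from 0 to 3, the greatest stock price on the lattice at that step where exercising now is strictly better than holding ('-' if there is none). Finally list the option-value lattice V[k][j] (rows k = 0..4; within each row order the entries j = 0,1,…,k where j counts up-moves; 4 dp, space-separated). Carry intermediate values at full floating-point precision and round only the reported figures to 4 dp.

params: Δt=0.33175 u=1.25403 d=0.79743 q=0.49585 e^(-rΔt)=0.97672
t_4 payoffs: 106.3411 79.1384 36.3600 0.0000 0.0000
t_3: node(3,0) S=59.5774 payoff=94.2726 vs cont=90.6912 → 94.2726 [stop]  node(3,1) S=93.6902 payoff=60.1598 vs cont=56.5783 → 60.1598 [stop]  node(3,2) S=147.3355 payoff=6.5145 vs cont=17.9042 → 17.9042 [wait]  node(3,3) S=231.6970 payoff=0.0000 vs cont=0.0000 → 0.0000 [wait]  ⇒ S*(3)=93.6902
t_2: node(2,0) S=74.7116 payoff=79.1384 vs cont=75.5570 → 79.1384 [stop]  node(2,1) S=117.4900 payoff=36.3600 vs cont=38.2946 → 38.2946 [wait]  node(2,2) S=184.7625 payoff=0.0000 vs cont=8.8163 → 8.8163 [wait]  ⇒ S*(2)=74.7116
t_1: node(1,0) S=93.6902 payoff=60.1598 vs cont=57.5152 → 60.1598 [stop]  node(1,1) S=147.3355 payoff=6.5145 vs cont=23.1266 → 23.1266 [wait]  ⇒ S*(1)=93.6902
t_0: node(0,0) S=117.4900 payoff=36.3600 vs cont=40.8239 → 40.8239 [wait]  ⇒ S*(0)=-

price = 40.8239
boundary = - 93.6902 74.7116 93.6902
tree:
40.8239
60.1598 23.1266
79.1384 38.2946 8.8163
94.2726 60.1598 17.9042 0.0000
106.3411 79.1384 36.3600 0.0000 0.0000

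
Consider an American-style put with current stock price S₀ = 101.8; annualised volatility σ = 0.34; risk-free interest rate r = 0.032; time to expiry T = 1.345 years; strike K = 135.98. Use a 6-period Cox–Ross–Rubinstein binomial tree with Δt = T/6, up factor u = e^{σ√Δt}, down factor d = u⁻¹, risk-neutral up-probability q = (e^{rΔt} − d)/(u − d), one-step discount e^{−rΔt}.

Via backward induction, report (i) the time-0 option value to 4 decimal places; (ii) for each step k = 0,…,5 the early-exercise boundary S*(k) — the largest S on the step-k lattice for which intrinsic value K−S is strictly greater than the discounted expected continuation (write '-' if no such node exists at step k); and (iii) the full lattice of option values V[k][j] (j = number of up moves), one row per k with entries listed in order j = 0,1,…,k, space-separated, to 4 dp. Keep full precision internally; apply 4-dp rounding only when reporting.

Δt=0.22417, u=1.17466, d=0.85131, q=0.48211, disc=e^(-rΔt)=0.99285
k=6 terminal: V=max(K-S,0) → 97.2294 82.5110 62.2024 34.1800 0.0000 0.0000 0.0000
k=5: j=0 S=45.5187 intr=90.4613 cont=89.4893 V=90.4613[EX]; j=1 S=62.8077 intr=73.1723 cont=72.2003 V=73.1723[EX]; j=2 S=86.6635 intr=49.3165 cont=48.3446 V=49.3165[EX]; j=3 S=119.5802 intr=16.3998 cont=17.5751 V=17.5751[hold]; j=4 S=164.9994 intr=0.0000 cont=0.0000 V=0.0000[hold]; j=5 S=227.6698 intr=0.0000 cont=0.0000 V=0.0000[hold]  S*(5)=86.6635
k=4: j=0 S=53.4690 intr=82.5110 cont=81.5391 V=82.5110[EX]; j=1 S=73.7776 intr=62.2024 cont=61.2304 V=62.2024[EX]; j=2 S=101.8000 intr=34.1800 cont=33.7706 V=34.1800[EX]; j=3 S=140.4659 intr=0.0000 cont=9.0369 V=9.0369[hold]; j=4 S=193.8179 intr=0.0000 cont=0.0000 V=0.0000[hold]  S*(4)=101.8000
k=3: j=0 S=62.8077 intr=73.1723 cont=72.2003 V=73.1723[EX]; j=1 S=86.6635 intr=49.3165 cont=48.3446 V=49.3165[EX]; j=2 S=119.5802 intr=16.3998 cont=21.9007 V=21.9007[hold]; j=3 S=164.9994 intr=0.0000 cont=4.6467 V=4.6467[hold]  S*(3)=86.6635
k=2: j=0 S=73.7776 intr=62.2024 cont=61.2304 V=62.2024[EX]; j=1 S=101.8000 intr=34.1800 cont=35.8411 V=35.8411[hold]; j=2 S=140.4659 intr=0.0000 cont=13.4854 V=13.4854[hold]  S*(2)=73.7776
k=1: j=0 S=86.6635 intr=49.3165 cont=49.1397 V=49.3165[EX]; j=1 S=119.5802 intr=16.3998 cont=24.8841 V=24.8841[hold]  S*(1)=86.6635
k=0: j=0 S=101.8000 intr=34.1800 cont=37.2692 V=37.2692[hold]  S*(0)=-

price = 37.2692
boundary = - 86.6635 73.7776 86.6635 101.8000 86.6635
tree:
37.2692
49.3165 24.8841
62.2024 35.8411 13.4854
73.1723 49.3165 21.9007 4.6467
82.5110 62.2024 34.1800 9.0369 0.0000
90.4613 73.1723 49.3165 17.5751 0.0000 0.0000
97.2294 82.5110 62.2024 34.1800 0.0000 0.0000 0.0000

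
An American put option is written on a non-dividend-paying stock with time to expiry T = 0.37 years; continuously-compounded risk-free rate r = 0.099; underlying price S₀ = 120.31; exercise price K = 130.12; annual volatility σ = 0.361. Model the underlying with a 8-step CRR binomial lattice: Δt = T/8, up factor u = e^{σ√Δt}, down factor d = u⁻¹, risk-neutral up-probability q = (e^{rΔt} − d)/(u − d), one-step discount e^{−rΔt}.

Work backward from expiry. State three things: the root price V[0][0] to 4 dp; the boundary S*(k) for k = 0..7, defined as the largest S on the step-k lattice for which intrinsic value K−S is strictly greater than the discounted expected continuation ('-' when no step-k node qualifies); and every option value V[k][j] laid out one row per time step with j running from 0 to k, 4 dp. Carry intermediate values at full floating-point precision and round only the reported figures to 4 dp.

params: Δt=0.04625 u=1.08073 d=0.92530 q=0.51013 e^(-rΔt)=0.99543
t_8 payoffs: 65.4703 54.6107 41.9270 27.1127 9.8100 0.0000 0.0000 0.0000 0.0000
t_7: node(7,0) S=69.8688 payoff=60.2512 vs cont=59.6567 → 60.2512 [stop]  node(7,1) S=81.6051 payoff=48.5149 vs cont=47.9205 → 48.5149 [stop]  node(7,2) S=95.3128 payoff=34.8072 vs cont=34.2128 → 34.8072 [stop]  node(7,3) S=111.3230 payoff=18.7970 vs cont=18.2026 → 18.7970 [stop]  node(7,4) S=130.0225 payoff=0.0975 vs cont=4.7837 → 4.7837 [wait]  node(7,5) S=151.8631 payoff=0.0000 vs cont=0.0000 → 0.0000 [wait]  node(7,6) S=177.3724 payoff=0.0000 vs cont=0.0000 → 0.0000 [wait]  node(7,7) S=207.1667 payoff=0.0000 vs cont=0.0000 → 0.0000 [wait]  ⇒ S*(7)=111.3230
t_6: node(6,0) S=75.5093 payoff=54.6107 vs cont=54.0163 → 54.6107 [stop]  node(6,1) S=88.1930 payoff=41.9270 vs cont=41.3326 → 41.9270 [stop]  node(6,2) S=103.0073 payoff=27.1127 vs cont=26.5183 → 27.1127 [stop]  node(6,3) S=120.3100 payoff=9.8100 vs cont=11.5952 → 11.5952 [wait]  node(6,4) S=140.5191 payoff=0.0000 vs cont=2.3327 → 2.3327 [wait]  node(6,5) S=164.1229 payoff=0.0000 vs cont=0.0000 → 0.0000 [wait]  node(6,6) S=191.6916 payoff=0.0000 vs cont=0.0000 → 0.0000 [wait]  ⇒ S*(6)=103.0073
t_5: node(5,0) S=81.6051 payoff=48.5149 vs cont=47.9205 → 48.5149 [stop]  node(5,1) S=95.3128 payoff=34.8072 vs cont=34.2128 → 34.8072 [stop]  node(5,2) S=111.3230 payoff=18.7970 vs cont=19.1091 → 19.1091 [wait]  node(5,3) S=130.0225 payoff=0.0975 vs cont=6.8388 → 6.8388 [wait]  node(5,4) S=151.8631 payoff=0.0000 vs cont=1.1375 → 1.1375 [wait]  node(5,5) S=177.3724 payoff=0.0000 vs cont=0.0000 → 0.0000 [wait]  ⇒ S*(5)=95.3128
t_4: node(4,0) S=88.1930 payoff=41.9270 vs cont=41.3326 → 41.9270 [stop]  node(4,1) S=103.0073 payoff=27.1127 vs cont=26.6768 → 27.1127 [stop]  node(4,2) S=120.3100 payoff=9.8100 vs cont=12.7910 → 12.7910 [wait]  node(4,3) S=140.5191 payoff=0.0000 vs cont=3.9124 → 3.9124 [wait]  node(4,4) S=164.1229 payoff=0.0000 vs cont=0.5547 → 0.5547 [wait]  ⇒ S*(4)=103.0073
t_3: node(3,0) S=95.3128 payoff=34.8072 vs cont=34.2128 → 34.8072 [stop]  node(3,1) S=111.3230 payoff=18.7970 vs cont=19.7163 → 19.7163 [wait]  node(3,2) S=130.0225 payoff=0.0975 vs cont=8.2241 → 8.2241 [wait]  node(3,3) S=151.8631 payoff=0.0000 vs cont=2.1895 → 2.1895 [wait]  ⇒ S*(3)=95.3128
t_2: node(2,0) S=103.0073 payoff=27.1127 vs cont=26.9851 → 27.1127 [stop]  node(2,1) S=120.3100 payoff=9.8100 vs cont=13.7905 → 13.7905 [wait]  node(2,2) S=140.5191 payoff=0.0000 vs cont=5.1222 → 5.1222 [wait]  ⇒ S*(2)=103.0073
t_1: node(1,0) S=111.3230 payoff=18.7970 vs cont=20.2239 → 20.2239 [wait]  node(1,1) S=130.0225 payoff=0.0975 vs cont=9.3258 → 9.3258 [wait]  ⇒ S*(1)=-
t_0: node(0,0) S=120.3100 payoff=9.8100 vs cont=14.5975 → 14.5975 [wait]  ⇒ S*(0)=-

price = 14.5975
boundary = - - 103.0073 95.3128 103.0073 95.3128 103.0073 111.3230
tree:
14.5975
20.2239 9.3258
27.1127 13.7905 5.1222
34.8072 19.7163 8.2241 2.1895
41.9270 27.1127 12.7910 3.9124 0.5547
48.5149 34.8072 19.1091 6.8388 1.1375 0.0000
54.6107 41.9270 27.1127 11.5952 2.3327 0.0000 0.0000
60.2512 48.5149 34.8072 18.7970 4.7837 0.0000 0.0000 0.0000
65.4703 54.6107 41.9270 27.1127 9.8100 0.0000 0.0000 0.0000 0.0000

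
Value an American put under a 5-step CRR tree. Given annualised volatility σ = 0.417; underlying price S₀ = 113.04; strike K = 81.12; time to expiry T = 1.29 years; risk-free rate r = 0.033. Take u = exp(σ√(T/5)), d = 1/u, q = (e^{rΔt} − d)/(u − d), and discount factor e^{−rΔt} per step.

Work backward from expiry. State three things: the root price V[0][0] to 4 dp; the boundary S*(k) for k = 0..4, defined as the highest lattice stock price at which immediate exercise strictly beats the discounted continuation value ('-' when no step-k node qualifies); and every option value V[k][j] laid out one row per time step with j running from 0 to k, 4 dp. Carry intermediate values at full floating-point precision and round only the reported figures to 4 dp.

Δt=0.25800  u=1.23591  d=0.80912  q=0.46728  discount=0.99152
step 5 (expiry): payoffs max(K−S,0) = 41.9194 21.2418 0.0000 0.0000 0.0000 0.0000
step 4: (k=4,j=0): S=48.4486, (K−S)⁺=32.6714, hold=31.9837 ⇒ V=32.6714 exercise | (k=4,j=1): S=74.0042, (K−S)⁺=7.1158, hold=11.2200 ⇒ V=11.2200 continue | (k=4,j=2): S=113.0400, (K−S)⁺=0.0000, hold=0.0000 ⇒ V=0.0000 continue | (k=4,j=3): S=172.6664, (K−S)⁺=0.0000, hold=0.0000 ⇒ V=0.0000 continue | (k=4,j=4): S=263.7445, (K−S)⁺=0.0000, hold=0.0000 ⇒ V=0.0000 continue  boundary S*=48.4486
step 3: (k=3,j=0): S=59.8782, (K−S)⁺=21.2418, hold=22.4556 ⇒ V=22.4556 continue | (k=3,j=1): S=91.4628, (K−S)⁺=0.0000, hold=5.9265 ⇒ V=5.9265 continue | (k=3,j=2): S=139.7076, (K−S)⁺=0.0000, hold=0.0000 ⇒ V=0.0000 continue | (k=3,j=3): S=213.4006, (K−S)⁺=0.0000, hold=0.0000 ⇒ V=0.0000 continue  boundary S*=-
step 2: (k=2,j=0): S=74.0042, (K−S)⁺=7.1158, hold=14.6070 ⇒ V=14.6070 continue | (k=2,j=1): S=113.0400, (K−S)⁺=0.0000, hold=3.1304 ⇒ V=3.1304 continue | (k=2,j=2): S=172.6664, (K−S)⁺=0.0000, hold=0.0000 ⇒ V=0.0000 continue  boundary S*=-
step 1: (k=1,j=0): S=91.4628, (K−S)⁺=0.0000, hold=9.1659 ⇒ V=9.1659 continue | (k=1,j=1): S=139.7076, (K−S)⁺=0.0000, hold=1.6535 ⇒ V=1.6535 continue  boundary S*=-
step 0: (k=0,j=0): S=113.0400, (K−S)⁺=0.0000, hold=5.6075 ⇒ V=5.6075 continue  boundary S*=-

price = 5.6075
boundary = - - - - 48.4486
tree:
5.6075
9.1659 1.6535
14.6070 3.1304 0.0000
22.4556 5.9265 0.0000 0.0000
32.6714 11.2200 0.0000 0.0000 0.0000
41.9194 21.2418 0.0000 0.0000 0.0000 0.0000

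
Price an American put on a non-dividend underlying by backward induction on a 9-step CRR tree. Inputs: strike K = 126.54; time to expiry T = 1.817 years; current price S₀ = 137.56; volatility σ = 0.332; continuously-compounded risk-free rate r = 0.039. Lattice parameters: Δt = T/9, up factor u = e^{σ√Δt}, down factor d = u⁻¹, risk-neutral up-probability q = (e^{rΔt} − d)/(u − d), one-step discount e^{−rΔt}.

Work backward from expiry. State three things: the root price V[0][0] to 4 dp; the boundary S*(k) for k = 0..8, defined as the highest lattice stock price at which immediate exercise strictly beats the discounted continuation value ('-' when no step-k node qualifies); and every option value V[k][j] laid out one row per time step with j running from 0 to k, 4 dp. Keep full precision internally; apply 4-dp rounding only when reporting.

Δt=0.20189, u=1.16088, d=0.86142, q=0.48917, disc=e^(-rΔt)=0.99216
k=9 terminal: V=max(K-S,0) → 90.6129 78.1236 61.2925 38.6104 8.0432 0.0000 0.0000 0.0000 0.0000 0.0000
k=8: j=0 S=41.7068 intr=84.8332 cont=83.8407 V=84.8332[EX]; j=1 S=56.2055 intr=70.3345 cont=69.3421 V=70.3345[EX]; j=2 S=75.7443 intr=50.7957 cont=49.8033 V=50.7957[EX]; j=3 S=102.0754 intr=24.4646 cont=23.4722 V=24.4646[EX]; j=4 S=137.5600 intr=0.0000 cont=4.0765 V=4.0765[hold]; j=5 S=185.3802 intr=0.0000 cont=0.0000 V=0.0000[hold]; j=6 S=249.8243 intr=0.0000 cont=0.0000 V=0.0000[hold]; j=7 S=336.6711 intr=0.0000 cont=0.0000 V=0.0000[hold]; j=8 S=453.7087 intr=0.0000 cont=0.0000 V=0.0000[hold]  S*(8)=102.0754
k=7: j=0 S=48.4164 intr=78.1236 cont=77.1311 V=78.1236[EX]; j=1 S=65.2475 intr=61.2925 cont=60.3000 V=61.2925[EX]; j=2 S=87.9296 intr=38.6104 cont=37.6179 V=38.6104[EX]; j=3 S=118.4968 intr=8.0432 cont=14.3777 V=14.3777[hold]; j=4 S=159.6900 intr=0.0000 cont=2.0660 V=2.0660[hold]; j=5 S=215.2033 intr=0.0000 cont=0.0000 V=0.0000[hold]; j=6 S=290.0149 intr=0.0000 cont=0.0000 V=0.0000[hold]; j=7 S=390.8332 intr=0.0000 cont=0.0000 V=0.0000[hold]  S*(7)=87.9296
k=6: j=0 S=56.2055 intr=70.3345 cont=69.3421 V=70.3345[EX]; j=1 S=75.7443 intr=50.7957 cont=49.8033 V=50.7957[EX]; j=2 S=102.0754 intr=24.4646 cont=26.5465 V=26.5465[hold]; j=3 S=137.5600 intr=0.0000 cont=8.2896 V=8.2896[hold]; j=4 S=185.3802 intr=0.0000 cont=1.0471 V=1.0471[hold]; j=5 S=249.8243 intr=0.0000 cont=0.0000 V=0.0000[hold]; j=6 S=336.6711 intr=0.0000 cont=0.0000 V=0.0000[hold]  S*(6)=75.7443
k=5: j=0 S=65.2475 intr=61.2925 cont=60.3000 V=61.2925[EX]; j=1 S=87.9296 intr=38.6104 cont=38.6284 V=38.6284[hold]; j=2 S=118.4968 intr=8.0432 cont=17.4776 V=17.4776[hold]; j=3 S=159.6900 intr=0.0000 cont=4.7096 V=4.7096[hold]; j=4 S=215.2033 intr=0.0000 cont=0.5307 V=0.5307[hold]; j=5 S=290.0149 intr=0.0000 cont=0.0000 V=0.0000[hold]  S*(5)=65.2475
k=4: j=0 S=75.7443 intr=50.7957 cont=49.8121 V=50.7957[EX]; j=1 S=102.0754 intr=24.4646 cont=28.0602 V=28.0602[hold]; j=2 S=137.5600 intr=0.0000 cont=11.1437 V=11.1437[hold]; j=3 S=185.3802 intr=0.0000 cont=2.6445 V=2.6445[hold]; j=4 S=249.8243 intr=0.0000 cont=0.2690 V=0.2690[hold]  S*(4)=75.7443
k=3: j=0 S=87.9296 intr=38.6104 cont=39.3630 V=39.3630[hold]; j=1 S=118.4968 intr=8.0432 cont=19.6300 V=19.6300[hold]; j=2 S=159.6900 intr=0.0000 cont=6.9313 V=6.9313[hold]; j=3 S=215.2033 intr=0.0000 cont=1.4708 V=1.4708[hold]  S*(3)=-
k=2: j=0 S=102.0754 intr=24.4646 cont=29.4771 V=29.4771[hold]; j=1 S=137.5600 intr=0.0000 cont=13.3129 V=13.3129[hold]; j=2 S=185.3802 intr=0.0000 cont=4.2268 V=4.2268[hold]  S*(2)=-
k=1: j=0 S=118.4968 intr=8.0432 cont=21.4009 V=21.4009[hold]; j=1 S=159.6900 intr=0.0000 cont=8.7987 V=8.7987[hold]  S*(1)=-
k=0: j=0 S=137.5600 intr=0.0000 cont=15.1167 V=15.1167[hold]  S*(0)=-

price = 15.1167
boundary = - - - - 75.7443 65.2475 75.7443 87.9296 102.0754
tree:
15.1167
21.4009 8.7987
29.4771 13.3129 4.2268
39.3630 19.6300 6.9313 1.4708
50.7957 28.0602 11.1437 2.6445 0.2690
61.2925 38.6284 17.4776 4.7096 0.5307 0.0000
70.3345 50.7957 26.5465 8.2896 1.0471 0.0000 0.0000
78.1236 61.2925 38.6104 14.3777 2.0660 0.0000 0.0000 0.0000
84.8332 70.3345 50.7957 24.4646 4.0765 0.0000 0.0000 0.0000 0.0000
90.6129 78.1236 61.2925 38.6104 8.0432 0.0000 0.0000 0.0000 0.0000 0.0000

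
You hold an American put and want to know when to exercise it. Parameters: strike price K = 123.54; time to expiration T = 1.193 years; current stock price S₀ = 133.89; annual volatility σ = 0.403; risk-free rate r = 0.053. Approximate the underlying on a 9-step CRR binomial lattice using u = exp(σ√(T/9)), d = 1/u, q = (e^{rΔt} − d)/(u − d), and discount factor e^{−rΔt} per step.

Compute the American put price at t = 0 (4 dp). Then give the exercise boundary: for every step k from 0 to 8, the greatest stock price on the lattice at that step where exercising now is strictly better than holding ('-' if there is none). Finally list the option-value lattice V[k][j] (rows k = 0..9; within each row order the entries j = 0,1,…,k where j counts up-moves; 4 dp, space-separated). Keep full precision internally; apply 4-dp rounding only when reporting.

price = 14.8783
boundary = - - - - 74.4493 64.2893 74.4493 86.2150 99.8400
tree:
14.8783
20.9672 8.6878
28.7490 13.0839 4.1887
38.2171 19.2042 6.8345 1.4658
49.0907 27.3308 10.9328 2.6219 0.2709
59.2507 37.4689 17.0605 4.6443 0.5321 0.0000
68.0241 49.0907 25.7847 8.1294 1.0452 0.0000 0.0000
75.6003 59.2507 37.3250 14.0169 2.0531 0.0000 0.0000 0.0000
82.1426 68.0241 49.0907 23.7000 4.0329 0.0000 0.0000 0.0000 0.0000
87.7920 75.6003 59.2507 37.3250 7.9218 0.0000 0.0000 0.0000 0.0000 0.0000

params: Δt=0.13256 u=1.15804 d=0.86353 q=0.48732 e^(-rΔt)=0.99300
t_9 payoffs: 87.7920 75.6003 59.2507 37.3250 7.9218 0.0000 0.0000 0.0000 0.0000 0.0000
t_8: node(8,0) S=41.3974 payoff=82.1426 vs cont=81.2777 → 82.1426 [stop]  node(8,1) S=55.5159 payoff=68.0241 vs cont=67.1593 → 68.0241 [stop]  node(8,2) S=74.4493 payoff=49.0907 vs cont=48.2258 → 49.0907 [stop]  node(8,3) S=99.8400 payoff=23.7000 vs cont=22.8351 → 23.7000 [stop]  node(8,4) S=133.8900 payoff=0.0000 vs cont=4.0329 → 4.0329 [wait]  node(8,5) S=179.5527 payoff=0.0000 vs cont=0.0000 → 0.0000 [wait]  node(8,6) S=240.7884 payoff=0.0000 vs cont=0.0000 → 0.0000 [wait]  node(8,7) S=322.9083 payoff=0.0000 vs cont=0.0000 → 0.0000 [wait]  node(8,8) S=433.0349 payoff=0.0000 vs cont=0.0000 → 0.0000 [wait]  ⇒ S*(8)=99.8400
t_7: node(7,0) S=47.9397 payoff=75.6003 vs cont=74.7354 → 75.6003 [stop]  node(7,1) S=64.2893 payoff=59.2507 vs cont=58.3858 → 59.2507 [stop]  node(7,2) S=86.2150 payoff=37.3250 vs cont=36.4602 → 37.3250 [stop]  node(7,3) S=115.6182 payoff=7.9218 vs cont=14.0169 → 14.0169 [wait]  node(7,4) S=155.0494 payoff=0.0000 vs cont=2.0531 → 2.0531 [wait]  node(7,5) S=207.9283 payoff=0.0000 vs cont=0.0000 → 0.0000 [wait]  node(7,6) S=278.8415 payoff=0.0000 vs cont=0.0000 → 0.0000 [wait]  node(7,7) S=373.9392 payoff=0.0000 vs cont=0.0000 → 0.0000 [wait]  ⇒ S*(7)=86.2150
t_6: node(6,0) S=55.5159 payoff=68.0241 vs cont=67.1593 → 68.0241 [stop]  node(6,1) S=74.4493 payoff=49.0907 vs cont=48.2258 → 49.0907 [stop]  node(6,2) S=99.8400 payoff=23.7000 vs cont=25.7847 → 25.7847 [wait]  node(6,3) S=133.8900 payoff=0.0000 vs cont=8.1294 → 8.1294 [wait]  node(6,4) S=179.5527 payoff=0.0000 vs cont=1.0452 → 1.0452 [wait]  node(6,5) S=240.7884 payoff=0.0000 vs cont=0.0000 → 0.0000 [wait]  node(6,6) S=322.9083 payoff=0.0000 vs cont=0.0000 → 0.0000 [wait]  ⇒ S*(6)=74.4493
t_5: node(5,0) S=64.2893 payoff=59.2507 vs cont=58.3858 → 59.2507 [stop]  node(5,1) S=86.2150 payoff=37.3250 vs cont=37.4689 → 37.4689 [wait]  node(5,2) S=115.6182 payoff=7.9218 vs cont=17.0605 → 17.0605 [wait]  node(5,3) S=155.0494 payoff=0.0000 vs cont=4.6443 → 4.6443 [wait]  node(5,4) S=207.9283 payoff=0.0000 vs cont=0.5321 → 0.5321 [wait]  node(5,5) S=278.8415 payoff=0.0000 vs cont=0.0000 → 0.0000 [wait]  ⇒ S*(5)=64.2893
t_4: node(4,0) S=74.4493 payoff=49.0907 vs cont=48.2954 → 49.0907 [stop]  node(4,1) S=99.8400 payoff=23.7000 vs cont=27.3308 → 27.3308 [wait]  node(4,2) S=133.8900 payoff=0.0000 vs cont=10.9328 → 10.9328 [wait]  node(4,3) S=179.5527 payoff=0.0000 vs cont=2.6219 → 2.6219 [wait]  node(4,4) S=240.7884 payoff=0.0000 vs cont=0.2709 → 0.2709 [wait]  ⇒ S*(4)=74.4493
t_3: node(3,0) S=86.2150 payoff=37.3250 vs cont=38.2171 → 38.2171 [wait]  node(3,1) S=115.6182 payoff=7.9218 vs cont=19.2042 → 19.2042 [wait]  node(3,2) S=155.0494 payoff=0.0000 vs cont=6.8345 → 6.8345 [wait]  node(3,3) S=207.9283 payoff=0.0000 vs cont=1.4658 → 1.4658 [wait]  ⇒ S*(3)=-
t_2: node(2,0) S=99.8400 payoff=23.7000 vs cont=28.7490 → 28.7490 [wait]  node(2,1) S=133.8900 payoff=0.0000 vs cont=13.0839 → 13.0839 [wait]  node(2,2) S=179.5527 payoff=0.0000 vs cont=4.1887 → 4.1887 [wait]  ⇒ S*(2)=-
t_1: node(1,0) S=115.6182 payoff=7.9218 vs cont=20.9672 → 20.9672 [wait]  node(1,1) S=155.0494 payoff=0.0000 vs cont=8.6878 → 8.6878 [wait]  ⇒ S*(1)=-
t_0: node(0,0) S=133.8900 payoff=0.0000 vs cont=14.8783 → 14.8783 [wait]  ⇒ S*(0)=-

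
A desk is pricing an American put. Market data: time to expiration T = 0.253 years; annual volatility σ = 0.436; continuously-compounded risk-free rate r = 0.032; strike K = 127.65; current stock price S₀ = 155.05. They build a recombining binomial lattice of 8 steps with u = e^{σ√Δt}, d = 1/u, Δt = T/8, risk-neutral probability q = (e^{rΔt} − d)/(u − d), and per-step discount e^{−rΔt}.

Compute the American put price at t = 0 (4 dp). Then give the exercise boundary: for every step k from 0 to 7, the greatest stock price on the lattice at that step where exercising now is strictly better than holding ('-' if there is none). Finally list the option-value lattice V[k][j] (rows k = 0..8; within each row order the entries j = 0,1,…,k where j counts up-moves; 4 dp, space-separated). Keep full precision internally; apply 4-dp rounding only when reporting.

params: Δt=0.03163 u=1.08062 d=0.92539 q=0.48715 e^(-rΔt)=0.99899
t_8 payoffs: 44.2655 30.2785 13.9453 0.0000 0.0000 0.0000 0.0000 0.0000 0.0000
t_7: node(7,0) S=90.1070 payoff=37.5430 vs cont=37.4139 → 37.5430 [stop]  node(7,1) S=105.2217 payoff=22.4283 vs cont=22.2992 → 22.4283 [stop]  node(7,2) S=122.8717 payoff=4.7783 vs cont=7.1446 → 7.1446 [wait]  node(7,3) S=143.4823 payoff=0.0000 vs cont=0.0000 → 0.0000 [wait]  node(7,4) S=167.5503 payoff=0.0000 vs cont=0.0000 → 0.0000 [wait]  node(7,5) S=195.6554 payoff=0.0000 vs cont=0.0000 → 0.0000 [wait]  node(7,6) S=228.4749 payoff=0.0000 vs cont=0.0000 → 0.0000 [wait]  node(7,7) S=266.7995 payoff=0.0000 vs cont=0.0000 → 0.0000 [wait]  ⇒ S*(7)=105.2217
t_6: node(6,0) S=97.3715 payoff=30.2785 vs cont=30.1494 → 30.2785 [stop]  node(6,1) S=113.7047 payoff=13.9453 vs cont=14.9678 → 14.9678 [wait]  node(6,2) S=132.7777 payoff=0.0000 vs cont=3.6604 → 3.6604 [wait]  node(6,3) S=155.0500 payoff=0.0000 vs cont=0.0000 → 0.0000 [wait]  node(6,4) S=181.0583 payoff=0.0000 vs cont=0.0000 → 0.0000 [wait]  node(6,5) S=211.4293 payoff=0.0000 vs cont=0.0000 → 0.0000 [wait]  node(6,6) S=246.8947 payoff=0.0000 vs cont=0.0000 → 0.0000 [wait]  ⇒ S*(6)=97.3715
t_5: node(5,0) S=105.2217 payoff=22.4283 vs cont=22.7968 → 22.7968 [wait]  node(5,1) S=122.8717 payoff=4.7783 vs cont=9.4498 → 9.4498 [wait]  node(5,2) S=143.4823 payoff=0.0000 vs cont=1.8754 → 1.8754 [wait]  node(5,3) S=167.5503 payoff=0.0000 vs cont=0.0000 → 0.0000 [wait]  node(5,4) S=195.6554 payoff=0.0000 vs cont=0.0000 → 0.0000 [wait]  node(5,5) S=228.4749 payoff=0.0000 vs cont=0.0000 → 0.0000 [wait]  ⇒ S*(5)=-
t_4: node(4,0) S=113.7047 payoff=13.9453 vs cont=16.2784 → 16.2784 [wait]  node(4,1) S=132.7777 payoff=0.0000 vs cont=5.7541 → 5.7541 [wait]  node(4,2) S=155.0500 payoff=0.0000 vs cont=0.9608 → 0.9608 [wait]  node(4,3) S=181.0583 payoff=0.0000 vs cont=0.0000 → 0.0000 [wait]  node(4,4) S=211.4293 payoff=0.0000 vs cont=0.0000 → 0.0000 [wait]  ⇒ S*(4)=-
t_3: node(3,0) S=122.8717 payoff=4.7783 vs cont=11.1402 → 11.1402 [wait]  node(3,1) S=143.4823 payoff=0.0000 vs cont=3.4156 → 3.4156 [wait]  node(3,2) S=167.5503 payoff=0.0000 vs cont=0.4923 → 0.4923 [wait]  node(3,3) S=195.6554 payoff=0.0000 vs cont=0.0000 → 0.0000 [wait]  ⇒ S*(3)=-
t_2: node(2,0) S=132.7777 payoff=0.0000 vs cont=7.3697 → 7.3697 [wait]  node(2,1) S=155.0500 payoff=0.0000 vs cont=1.9895 → 1.9895 [wait]  node(2,2) S=181.0583 payoff=0.0000 vs cont=0.2522 → 0.2522 [wait]  ⇒ S*(2)=-
t_1: node(1,0) S=143.4823 payoff=0.0000 vs cont=4.7439 → 4.7439 [wait]  node(1,1) S=167.5503 payoff=0.0000 vs cont=1.1420 → 1.1420 [wait]  ⇒ S*(1)=-
t_0: node(0,0) S=155.0500 payoff=0.0000 vs cont=2.9862 → 2.9862 [wait]  ⇒ S*(0)=-

price = 2.9862
boundary = - - - - - - 97.3715 105.2217
tree:
2.9862
4.7439 1.1420
7.3697 1.9895 0.2522
11.1402 3.4156 0.4923 0.0000
16.2784 5.7541 0.9608 0.0000 0.0000
22.7968 9.4498 1.8754 0.0000 0.0000 0.0000
30.2785 14.9678 3.6604 0.0000 0.0000 0.0000 0.0000
37.5430 22.4283 7.1446 0.0000 0.0000 0.0000 0.0000 0.0000
44.2655 30.2785 13.9453 0.0000 0.0000 0.0000 0.0000 0.0000 0.0000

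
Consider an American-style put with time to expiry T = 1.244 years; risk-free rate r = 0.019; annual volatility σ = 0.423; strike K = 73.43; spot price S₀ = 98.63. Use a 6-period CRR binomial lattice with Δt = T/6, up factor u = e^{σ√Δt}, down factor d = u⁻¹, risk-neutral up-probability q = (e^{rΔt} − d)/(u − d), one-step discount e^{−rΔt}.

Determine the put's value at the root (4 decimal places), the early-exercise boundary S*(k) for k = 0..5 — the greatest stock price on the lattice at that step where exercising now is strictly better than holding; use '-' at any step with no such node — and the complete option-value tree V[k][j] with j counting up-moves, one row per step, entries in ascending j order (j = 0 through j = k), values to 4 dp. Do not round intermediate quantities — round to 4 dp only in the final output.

Δt=0.20733  u=1.21241  d=0.82481  q=0.46218  discount=0.99607
step 6 (expiry): payoffs max(K−S,0) = 42.3761 27.7828 6.3317 0.0000 0.0000 0.0000 0.0000
step 5: (k=5,j=0): S=37.6500, (K−S)⁺=35.7800, hold=35.4913 ⇒ V=35.7800 exercise | (k=5,j=1): S=55.3430, (K−S)⁺=18.0870, hold=17.7983 ⇒ V=18.0870 exercise | (k=5,j=2): S=81.3505, (K−S)⁺=0.0000, hold=3.3919 ⇒ V=3.3919 continue | (k=5,j=3): S=119.5798, (K−S)⁺=0.0000, hold=0.0000 ⇒ V=0.0000 continue | (k=5,j=4): S=175.7742, (K−S)⁺=0.0000, hold=0.0000 ⇒ V=0.0000 continue | (k=5,j=5): S=258.3762, (K−S)⁺=0.0000, hold=0.0000 ⇒ V=0.0000 continue  boundary S*=55.3430
step 4: (k=4,j=0): S=45.6472, (K−S)⁺=27.7828, hold=27.4941 ⇒ V=27.7828 exercise | (k=4,j=1): S=67.0983, (K−S)⁺=6.3317, hold=11.2508 ⇒ V=11.2508 continue | (k=4,j=2): S=98.6300, (K−S)⁺=0.0000, hold=1.8171 ⇒ V=1.8171 continue | (k=4,j=3): S=144.9795, (K−S)⁺=0.0000, hold=0.0000 ⇒ V=0.0000 continue | (k=4,j=4): S=213.1100, (K−S)⁺=0.0000, hold=0.0000 ⇒ V=0.0000 continue  boundary S*=45.6472
step 3: (k=3,j=0): S=55.3430, (K−S)⁺=18.0870, hold=20.0629 ⇒ V=20.0629 continue | (k=3,j=1): S=81.3505, (K−S)⁺=0.0000, hold=6.8636 ⇒ V=6.8636 continue | (k=3,j=2): S=119.5798, (K−S)⁺=0.0000, hold=0.9734 ⇒ V=0.9734 continue | (k=3,j=3): S=175.7742, (K−S)⁺=0.0000, hold=0.0000 ⇒ V=0.0000 continue  boundary S*=-
step 2: (k=2,j=0): S=67.0983, (K−S)⁺=6.3317, hold=13.9076 ⇒ V=13.9076 continue | (k=2,j=1): S=98.6300, (K−S)⁺=0.0000, hold=4.1250 ⇒ V=4.1250 continue | (k=2,j=2): S=144.9795, (K−S)⁺=0.0000, hold=0.5215 ⇒ V=0.5215 continue  boundary S*=-
step 1: (k=1,j=0): S=81.3505, (K−S)⁺=0.0000, hold=9.3494 ⇒ V=9.3494 continue | (k=1,j=1): S=119.5798, (K−S)⁺=0.0000, hold=2.4499 ⇒ V=2.4499 continue  boundary S*=-
step 0: (k=0,j=0): S=98.6300, (K−S)⁺=0.0000, hold=6.1363 ⇒ V=6.1363 continue  boundary S*=-

price = 6.1363
boundary = - - - - 45.6472 55.3430
tree:
6.1363
9.3494 2.4499
13.9076 4.1250 0.5215
20.0629 6.8636 0.9734 0.0000
27.7828 11.2508 1.8171 0.0000 0.0000
35.7800 18.0870 3.3919 0.0000 0.0000 0.0000
42.3761 27.7828 6.3317 0.0000 0.0000 0.0000 0.0000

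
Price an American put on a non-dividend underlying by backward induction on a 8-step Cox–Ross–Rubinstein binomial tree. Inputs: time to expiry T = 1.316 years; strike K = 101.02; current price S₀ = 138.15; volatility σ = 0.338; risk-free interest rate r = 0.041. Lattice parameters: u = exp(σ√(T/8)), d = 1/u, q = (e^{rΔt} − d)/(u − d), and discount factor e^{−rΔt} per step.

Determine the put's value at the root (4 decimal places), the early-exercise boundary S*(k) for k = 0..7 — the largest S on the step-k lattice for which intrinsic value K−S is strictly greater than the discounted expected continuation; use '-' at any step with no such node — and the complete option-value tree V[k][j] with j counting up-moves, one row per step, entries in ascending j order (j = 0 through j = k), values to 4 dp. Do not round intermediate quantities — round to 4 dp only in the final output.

Δt=0.16450, u=1.14693, d=0.87189, q=0.49039, disc=e^(-rΔt)=0.99328
k=8 terminal: V=max(K-S,0) → 54.8821 40.3280 21.1829 0.0000 0.0000 0.0000 0.0000 0.0000 0.0000
k=7: j=0 S=52.9169 intr=48.1031 cont=47.4240 V=48.1031[EX]; j=1 S=69.6094 intr=31.4106 cont=30.7316 V=31.4106[EX]; j=2 S=91.5674 intr=9.4526 cont=10.7225 V=10.7225[hold]; j=3 S=120.4521 intr=0.0000 cont=0.0000 V=0.0000[hold]; j=4 S=158.4483 intr=0.0000 cont=0.0000 V=0.0000[hold]; j=5 S=208.4302 intr=0.0000 cont=0.0000 V=0.0000[hold]; j=6 S=274.1788 intr=0.0000 cont=0.0000 V=0.0000[hold]; j=7 S=360.6675 intr=0.0000 cont=0.0000 V=0.0000[hold]  S*(7)=69.6094
k=6: j=0 S=60.6920 intr=40.3280 cont=39.6490 V=40.3280[EX]; j=1 S=79.8371 intr=21.1829 cont=21.1225 V=21.1829[EX]; j=2 S=105.0214 intr=0.0000 cont=5.4276 V=5.4276[hold]; j=3 S=138.1500 intr=0.0000 cont=0.0000 V=0.0000[hold]; j=4 S=181.7289 intr=0.0000 cont=0.0000 V=0.0000[hold]; j=5 S=239.0547 intr=0.0000 cont=0.0000 V=0.0000[hold]; j=6 S=314.4636 intr=0.0000 cont=0.0000 V=0.0000[hold]  S*(6)=79.8371
k=5: j=0 S=69.6094 intr=31.4106 cont=30.7316 V=31.4106[EX]; j=1 S=91.5674 intr=9.4526 cont=13.3663 V=13.3663[hold]; j=2 S=120.4521 intr=0.0000 cont=2.7474 V=2.7474[hold]; j=3 S=158.4483 intr=0.0000 cont=0.0000 V=0.0000[hold]; j=4 S=208.4302 intr=0.0000 cont=0.0000 V=0.0000[hold]; j=5 S=274.1788 intr=0.0000 cont=0.0000 V=0.0000[hold]  S*(5)=69.6094
k=4: j=0 S=79.8371 intr=21.1829 cont=22.4102 V=22.4102[hold]; j=1 S=105.0214 intr=0.0000 cont=8.1041 V=8.1041[hold]; j=2 S=138.1500 intr=0.0000 cont=1.3907 V=1.3907[hold]; j=3 S=181.7289 intr=0.0000 cont=0.0000 V=0.0000[hold]; j=4 S=239.0547 intr=0.0000 cont=0.0000 V=0.0000[hold]  S*(4)=-
k=3: j=0 S=91.5674 intr=9.4526 cont=15.2912 V=15.2912[hold]; j=1 S=120.4521 intr=0.0000 cont=4.7796 V=4.7796[hold]; j=2 S=158.4483 intr=0.0000 cont=0.7040 V=0.7040[hold]; j=3 S=208.4302 intr=0.0000 cont=0.0000 V=0.0000[hold]  S*(3)=-
k=2: j=0 S=105.0214 intr=0.0000 cont=10.0683 V=10.0683[hold]; j=1 S=138.1500 intr=0.0000 cont=2.7623 V=2.7623[hold]; j=2 S=181.7289 intr=0.0000 cont=0.3563 V=0.3563[hold]  S*(2)=-
k=1: j=0 S=120.4521 intr=0.0000 cont=6.4419 V=6.4419[hold]; j=1 S=158.4483 intr=0.0000 cont=1.5718 V=1.5718[hold]  S*(1)=-
k=0: j=0 S=138.1500 intr=0.0000 cont=4.0264 V=4.0264[hold]  S*(0)=-

price = 4.0264
boundary = - - - - - 69.6094 79.8371 69.6094
tree:
4.0264
6.4419 1.5718
10.0683 2.7623 0.3563
15.2912 4.7796 0.7040 0.0000
22.4102 8.1041 1.3907 0.0000 0.0000
31.4106 13.3663 2.7474 0.0000 0.0000 0.0000
40.3280 21.1829 5.4276 0.0000 0.0000 0.0000 0.0000
48.1031 31.4106 10.7225 0.0000 0.0000 0.0000 0.0000 0.0000
54.8821 40.3280 21.1829 0.0000 0.0000 0.0000 0.0000 0.0000 0.0000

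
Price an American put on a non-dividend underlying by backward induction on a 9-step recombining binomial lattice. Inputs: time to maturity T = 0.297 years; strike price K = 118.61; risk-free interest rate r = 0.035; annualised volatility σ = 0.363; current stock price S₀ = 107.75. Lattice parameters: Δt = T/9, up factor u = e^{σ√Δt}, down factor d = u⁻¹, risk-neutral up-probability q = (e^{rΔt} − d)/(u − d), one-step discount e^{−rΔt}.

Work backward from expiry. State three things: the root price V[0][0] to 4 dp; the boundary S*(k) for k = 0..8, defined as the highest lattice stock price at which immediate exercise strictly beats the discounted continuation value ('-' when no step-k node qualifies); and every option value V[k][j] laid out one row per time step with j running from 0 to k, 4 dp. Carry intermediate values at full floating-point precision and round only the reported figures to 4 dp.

Δt=0.03300  u=1.06817  d=0.93618  q=0.49228  discount=0.99885
step 9 (expiry): payoffs max(K−S,0) = 59.0887 50.6976 41.1236 30.1998 17.7361 3.5152 0.0000 0.0000 0.0000 0.0000
step 8: (k=8,j=0): S=63.5785, (K−S)⁺=55.0315, hold=54.8945 ⇒ V=55.0315 exercise | (k=8,j=1): S=72.5416, (K−S)⁺=46.0684, hold=45.9315 ⇒ V=46.0684 exercise | (k=8,j=2): S=82.7683, (K−S)⁺=35.8417, hold=35.7048 ⇒ V=35.8417 exercise | (k=8,j=3): S=94.4367, (K−S)⁺=24.1733, hold=24.0364 ⇒ V=24.1733 exercise | (k=8,j=4): S=107.7500, (K−S)⁺=10.8600, hold=10.7231 ⇒ V=10.8600 exercise | (k=8,j=5): S=122.9402, (K−S)⁺=0.0000, hold=1.7827 ⇒ V=1.7827 continue | (k=8,j=6): S=140.2719, (K−S)⁺=0.0000, hold=0.0000 ⇒ V=0.0000 continue | (k=8,j=7): S=160.0469, (K−S)⁺=0.0000, hold=0.0000 ⇒ V=0.0000 continue | (k=8,j=8): S=182.6098, (K−S)⁺=0.0000, hold=0.0000 ⇒ V=0.0000 continue  boundary S*=107.7500
step 7: (k=7,j=0): S=67.9124, (K−S)⁺=50.6976, hold=50.5607 ⇒ V=50.6976 exercise | (k=7,j=1): S=77.4864, (K−S)⁺=41.1236, hold=40.9867 ⇒ V=41.1236 exercise | (k=7,j=2): S=88.4102, (K−S)⁺=30.1998, hold=30.0629 ⇒ V=30.1998 exercise | (k=7,j=3): S=100.8739, (K−S)⁺=17.7361, hold=17.5992 ⇒ V=17.7361 exercise | (k=7,j=4): S=115.0948, (K−S)⁺=3.5152, hold=6.3841 ⇒ V=6.3841 continue | (k=7,j=5): S=131.3204, (K−S)⁺=0.0000, hold=0.9041 ⇒ V=0.9041 continue | (k=7,j=6): S=149.8335, (K−S)⁺=0.0000, hold=0.0000 ⇒ V=0.0000 continue | (k=7,j=7): S=170.9565, (K−S)⁺=0.0000, hold=0.0000 ⇒ V=0.0000 continue  boundary S*=100.8739
step 6: (k=6,j=0): S=72.5416, (K−S)⁺=46.0684, hold=45.9315 ⇒ V=46.0684 exercise | (k=6,j=1): S=82.7683, (K−S)⁺=35.8417, hold=35.7048 ⇒ V=35.8417 exercise | (k=6,j=2): S=94.4367, (K−S)⁺=24.1733, hold=24.0364 ⇒ V=24.1733 exercise | (k=6,j=3): S=107.7500, (K−S)⁺=10.8600, hold=12.1337 ⇒ V=12.1337 continue | (k=6,j=4): S=122.9402, (K−S)⁺=0.0000, hold=3.6821 ⇒ V=3.6821 continue | (k=6,j=5): S=140.2719, (K−S)⁺=0.0000, hold=0.4585 ⇒ V=0.4585 continue | (k=6,j=6): S=160.0469, (K−S)⁺=0.0000, hold=0.0000 ⇒ V=0.0000 continue  boundary S*=94.4367
step 5: (k=5,j=0): S=77.4864, (K−S)⁺=41.1236, hold=40.9867 ⇒ V=41.1236 exercise | (k=5,j=1): S=88.4102, (K−S)⁺=30.1998, hold=30.0629 ⇒ V=30.1998 exercise | (k=5,j=2): S=100.8739, (K−S)⁺=17.7361, hold=18.2255 ⇒ V=18.2255 continue | (k=5,j=3): S=115.0948, (K−S)⁺=3.5152, hold=7.9640 ⇒ V=7.9640 continue | (k=5,j=4): S=131.3204, (K−S)⁺=0.0000, hold=2.0928 ⇒ V=2.0928 continue | (k=5,j=5): S=149.8335, (K−S)⁺=0.0000, hold=0.2325 ⇒ V=0.2325 continue  boundary S*=88.4102
step 4: (k=4,j=0): S=82.7683, (K−S)⁺=35.8417, hold=35.7048 ⇒ V=35.8417 exercise | (k=4,j=1): S=94.4367, (K−S)⁺=24.1733, hold=24.2771 ⇒ V=24.2771 continue | (k=4,j=2): S=107.7500, (K−S)⁺=10.8600, hold=13.1588 ⇒ V=13.1588 continue | (k=4,j=3): S=122.9402, (K−S)⁺=0.0000, hold=5.0679 ⇒ V=5.0679 continue | (k=4,j=4): S=140.2719, (K−S)⁺=0.0000, hold=1.1757 ⇒ V=1.1757 continue  boundary S*=82.7683
step 3: (k=3,j=0): S=88.4102, (K−S)⁺=30.1998, hold=30.1139 ⇒ V=30.1998 exercise | (k=3,j=1): S=100.8739, (K−S)⁺=17.7361, hold=18.7821 ⇒ V=18.7821 continue | (k=3,j=2): S=115.0948, (K−S)⁺=3.5152, hold=9.1652 ⇒ V=9.1652 continue | (k=3,j=3): S=131.3204, (K−S)⁺=0.0000, hold=3.1482 ⇒ V=3.1482 continue  boundary S*=88.4102
step 2: (k=2,j=0): S=94.4367, (K−S)⁺=24.1733, hold=24.5508 ⇒ V=24.5508 continue | (k=2,j=1): S=107.7500, (K−S)⁺=10.8600, hold=14.0317 ⇒ V=14.0317 continue | (k=2,j=2): S=122.9402, (K−S)⁺=0.0000, hold=6.1960 ⇒ V=6.1960 continue  boundary S*=-
step 1: (k=1,j=0): S=100.8739, (K−S)⁺=17.7361, hold=19.3501 ⇒ V=19.3501 continue | (k=1,j=1): S=115.0948, (K−S)⁺=3.5152, hold=10.1626 ⇒ V=10.1626 continue  boundary S*=-
step 0: (k=0,j=0): S=107.7500, (K−S)⁺=10.8600, hold=14.8102 ⇒ V=14.8102 continue  boundary S*=-

price = 14.8102
boundary = - - - 88.4102 82.7683 88.4102 94.4367 100.8739 107.7500
tree:
14.8102
19.3501 10.1626
24.5508 14.0317 6.1960
30.1998 18.7821 9.1652 3.1482
35.8417 24.2771 13.1588 5.0679 1.1757
41.1236 30.1998 18.2255 7.9640 2.0928 0.2325
46.0684 35.8417 24.1733 12.1337 3.6821 0.4585 0.0000
50.6976 41.1236 30.1998 17.7361 6.3841 0.9041 0.0000 0.0000
55.0315 46.0684 35.8417 24.1733 10.8600 1.7827 0.0000 0.0000 0.0000
59.0887 50.6976 41.1236 30.1998 17.7361 3.5152 0.0000 0.0000 0.0000 0.0000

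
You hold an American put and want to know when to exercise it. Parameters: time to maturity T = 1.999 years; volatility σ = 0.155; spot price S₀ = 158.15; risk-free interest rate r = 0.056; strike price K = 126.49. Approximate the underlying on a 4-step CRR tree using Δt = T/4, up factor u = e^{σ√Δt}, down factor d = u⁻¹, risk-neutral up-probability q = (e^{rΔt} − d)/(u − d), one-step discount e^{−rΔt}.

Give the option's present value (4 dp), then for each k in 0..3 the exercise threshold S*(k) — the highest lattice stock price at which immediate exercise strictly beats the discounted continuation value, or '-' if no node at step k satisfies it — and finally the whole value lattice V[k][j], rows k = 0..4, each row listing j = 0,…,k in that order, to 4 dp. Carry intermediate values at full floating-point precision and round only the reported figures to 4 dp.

Δt=0.49975  u=1.11580  d=0.89622  q=0.60188  discount=0.97240
step 4 (expiry): payoffs max(K−S,0) = 24.4620 0.0000 0.0000 0.0000 0.0000
step 3: (k=3,j=0): S=113.8431, (K−S)⁺=12.6469, hold=9.4700 ⇒ V=12.6469 exercise | (k=3,j=1): S=141.7365, (K−S)⁺=0.0000, hold=0.0000 ⇒ V=0.0000 continue | (k=3,j=2): S=176.4642, (K−S)⁺=0.0000, hold=0.0000 ⇒ V=0.0000 continue | (k=3,j=3): S=219.7007, (K−S)⁺=0.0000, hold=0.0000 ⇒ V=0.0000 continue  boundary S*=113.8431
step 2: (k=2,j=0): S=127.0265, (K−S)⁺=0.0000, hold=4.8960 ⇒ V=4.8960 continue | (k=2,j=1): S=158.1500, (K−S)⁺=0.0000, hold=0.0000 ⇒ V=0.0000 continue | (k=2,j=2): S=196.8993, (K−S)⁺=0.0000, hold=0.0000 ⇒ V=0.0000 continue  boundary S*=-
step 1: (k=1,j=0): S=141.7365, (K−S)⁺=0.0000, hold=1.8954 ⇒ V=1.8954 continue | (k=1,j=1): S=176.4642, (K−S)⁺=0.0000, hold=0.0000 ⇒ V=0.0000 continue  boundary S*=-
step 0: (k=0,j=0): S=158.1500, (K−S)⁺=0.0000, hold=0.7338 ⇒ V=0.7338 continue  boundary S*=-

price = 0.7338
boundary = - - - 113.8431
tree:
0.7338
1.8954 0.0000
4.8960 0.0000 0.0000
12.6469 0.0000 0.0000 0.0000
24.4620 0.0000 0.0000 0.0000 0.0000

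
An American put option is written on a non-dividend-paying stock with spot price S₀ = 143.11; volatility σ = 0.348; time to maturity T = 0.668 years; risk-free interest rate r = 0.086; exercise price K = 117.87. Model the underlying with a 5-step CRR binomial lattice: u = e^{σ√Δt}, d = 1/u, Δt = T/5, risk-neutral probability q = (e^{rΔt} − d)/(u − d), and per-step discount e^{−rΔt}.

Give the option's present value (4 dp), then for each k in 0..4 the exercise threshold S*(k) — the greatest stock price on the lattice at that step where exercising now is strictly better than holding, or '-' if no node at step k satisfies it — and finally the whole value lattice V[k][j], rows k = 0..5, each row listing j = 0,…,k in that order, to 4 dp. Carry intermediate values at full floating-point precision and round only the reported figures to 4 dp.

price = 3.8917
boundary = - - - - 86.0406
tree:
3.8917
6.9544 1.0781
12.0945 2.2419 0.0000
20.2283 4.6619 0.0000 0.0000
31.8294 9.6942 0.0000 0.0000 0.0000
42.1062 20.1587 0.0000 0.0000 0.0000 0.0000

Δt=0.13360  u=1.13564  d=0.88056  q=0.51355  discount=0.98858
step 5 (expiry): payoffs max(K−S,0) = 42.1062 20.1587 0.0000 0.0000 0.0000 0.0000
step 4: (k=4,j=0): S=86.0406, (K−S)⁺=31.8294, hold=30.4829 ⇒ V=31.8294 exercise | (k=4,j=1): S=110.9652, (K−S)⁺=6.9048, hold=9.6942 ⇒ V=9.6942 continue | (k=4,j=2): S=143.1100, (K−S)⁺=0.0000, hold=0.0000 ⇒ V=0.0000 continue | (k=4,j=3): S=184.5667, (K−S)⁺=0.0000, hold=0.0000 ⇒ V=0.0000 continue | (k=4,j=4): S=238.0327, (K−S)⁺=0.0000, hold=0.0000 ⇒ V=0.0000 continue  boundary S*=86.0406
step 3: (k=3,j=0): S=97.7113, (K−S)⁺=20.1587, hold=20.2283 ⇒ V=20.2283 continue | (k=3,j=1): S=126.0168, (K−S)⁺=0.0000, hold=4.6619 ⇒ V=4.6619 continue | (k=3,j=2): S=162.5218, (K−S)⁺=0.0000, hold=0.0000 ⇒ V=0.0000 continue | (k=3,j=3): S=209.6018, (K−S)⁺=0.0000, hold=0.0000 ⇒ V=0.0000 continue  boundary S*=-
step 2: (k=2,j=0): S=110.9652, (K−S)⁺=6.9048, hold=12.0945 ⇒ V=12.0945 continue | (k=2,j=1): S=143.1100, (K−S)⁺=0.0000, hold=2.2419 ⇒ V=2.2419 continue | (k=2,j=2): S=184.5667, (K−S)⁺=0.0000, hold=0.0000 ⇒ V=0.0000 continue  boundary S*=-
step 1: (k=1,j=0): S=126.0168, (K−S)⁺=0.0000, hold=6.9544 ⇒ V=6.9544 continue | (k=1,j=1): S=162.5218, (K−S)⁺=0.0000, hold=1.0781 ⇒ V=1.0781 continue  boundary S*=-
step 0: (k=0,j=0): S=143.1100, (K−S)⁺=0.0000, hold=3.8917 ⇒ V=3.8917 continue  boundary S*=-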